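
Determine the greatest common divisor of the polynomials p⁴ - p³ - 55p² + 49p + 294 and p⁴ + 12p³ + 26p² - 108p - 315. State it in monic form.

By polynomial division,
  p⁴ - p³ - 55p² + 49p + 294 = (p⁴ + 12p³ + 26p² - 108p - 315) + (-13p³ - 81p² + 157p + 609)
  p⁴ + 12p³ + 26p² - 108p - 315 = (-(1/13)p - 75/169)(-13p³ - 81p² + 157p + 609) + ((360/169)p² + (1440/169)p - 7560/169)
  -13p³ - 81p² + 157p + 609 = (-(2197/360)p - 4901/360)((360/169)p² + (1440/169)p - 7560/169) + (0)
Last nonzero remainder: (360/169)p² + (1440/169)p - 7560/169. Dividing through by 360/169 gives the monic gcd p² + 4p - 21.

p² + 4p - 21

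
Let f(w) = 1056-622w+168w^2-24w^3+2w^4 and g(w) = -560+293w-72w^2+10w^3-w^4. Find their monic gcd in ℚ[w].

16-7w+w^2

By polynomial division,
  2w^4-24w^3+168w^2-622w+1056 = (-2)(-w^4+10w^3-72w^2+293w-560) + (-4w^3+24w^2-36w-64)
  -w^4+10w^3-72w^2+293w-560 = ((1/4)w-1)(-4w^3+24w^2-36w-64) + (-39w^2+273w-624)
  -4w^3+24w^2-36w-64 = ((4/39)w+4/39)(-39w^2+273w-624) + (0)
Last nonzero remainder: -39w^2+273w-624. Dividing through by -39 gives the monic gcd w^2-7w+16.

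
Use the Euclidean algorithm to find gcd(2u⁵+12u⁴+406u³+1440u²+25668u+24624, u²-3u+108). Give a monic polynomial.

u²-3u+108

By polynomial division,
  2u⁵+12u⁴+406u³+1440u²+25668u+24624 = (2u³+18u²+244u+228)(u²-3u+108) + (0)
The last nonzero remainder u²-3u+108 is already monic.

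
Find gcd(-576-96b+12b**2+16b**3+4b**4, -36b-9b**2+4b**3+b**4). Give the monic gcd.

-12+b+b**2

Euclidean algorithm in ℚ[b]:
  4b**4+16b**3+12b**2-96b-576 = (4)(b**4+4b**3-9b**2-36b) + (48b**2+48b-576)
  b**4+4b**3-9b**2-36b = ((1/48)b**2+(1/16)b)(48b**2+48b-576) + (0)
Last nonzero remainder: 48b**2+48b-576. Dividing through by 48 gives the monic gcd b**2+b-12.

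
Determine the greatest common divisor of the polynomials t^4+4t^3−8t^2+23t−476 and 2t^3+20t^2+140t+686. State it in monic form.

By polynomial division,
  t^4+4t^3−8t^2+23t−476 = ((1/2)t−3)(2t^3+20t^2+140t+686) + (−18t^2+100t+1582)
  2t^3+20t^2+140t+686 = (−(1/9)t−140/81)(−18t^2+100t+1582) + ((39578/81)t+277046/81)
  −18t^2+100t+1582 = (−(729/19789)t+9153/19789)((39578/81)t+277046/81) + (0)
Last nonzero remainder: (39578/81)t+277046/81. Dividing through by 39578/81 gives the monic gcd t+7.

t+7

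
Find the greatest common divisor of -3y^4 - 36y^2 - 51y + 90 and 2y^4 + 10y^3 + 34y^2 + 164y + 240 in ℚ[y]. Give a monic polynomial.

y^3 + y^2 + 13y + 30

Apply the Euclidean algorithm:
  -3y^4 - 36y^2 - 51y + 90 = (-3/2)(2y^4 + 10y^3 + 34y^2 + 164y + 240) + (15y^3 + 15y^2 + 195y + 450)
  2y^4 + 10y^3 + 34y^2 + 164y + 240 = ((2/15)y + 8/15)(15y^3 + 15y^2 + 195y + 450) + (0)
Last nonzero remainder: 15y^3 + 15y^2 + 195y + 450. Dividing through by 15 gives the monic gcd y^3 + y^2 + 13y + 30.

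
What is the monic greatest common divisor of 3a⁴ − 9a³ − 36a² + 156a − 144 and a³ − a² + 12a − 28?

a − 2

Apply the Euclidean algorithm:
  3a⁴ − 9a³ − 36a² + 156a − 144 = (3a − 6)(a³ − a² + 12a − 28) + (−78a² + 312a − 312)
  a³ − a² + 12a − 28 = (−(1/78)a − 1/26)(−78a² + 312a − 312) + (20a − 40)
  −78a² + 312a − 312 = (−(39/10)a + 39/5)(20a − 40) + (0)
Last nonzero remainder: 20a − 40. Dividing through by 20 gives the monic gcd a − 2.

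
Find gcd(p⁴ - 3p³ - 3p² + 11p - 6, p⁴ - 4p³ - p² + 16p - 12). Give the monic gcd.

By polynomial division,
  p⁴ - 3p³ - 3p² + 11p - 6 = (p⁴ - 4p³ - p² + 16p - 12) + (p³ - 2p² - 5p + 6)
  p⁴ - 4p³ - p² + 16p - 12 = (p - 2)(p³ - 2p² - 5p + 6) + (0)
The last nonzero remainder p³ - 2p² - 5p + 6 is already monic.

p³ - 2p² - 5p + 6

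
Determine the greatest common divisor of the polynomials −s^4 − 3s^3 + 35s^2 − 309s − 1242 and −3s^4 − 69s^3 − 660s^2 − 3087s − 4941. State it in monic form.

s^2 + 12s + 27

Euclidean algorithm in ℚ[s]:
  −s^4 − 3s^3 + 35s^2 − 309s − 1242 = (1/3)(−3s^4 − 69s^3 − 660s^2 − 3087s − 4941) + (20s^3 + 255s^2 + 720s + 405)
  −3s^4 − 69s^3 − 660s^2 − 3087s − 4941 = (−(3/20)s − 123/80)(20s^3 + 255s^2 + 720s + 405) + (−(2559/16)s^2 − (7677/4)s − 69093/16)
  20s^3 + 255s^2 + 720s + 405 = (−(320/2559)s − 80/853)(−(2559/16)s^2 − (7677/4)s − 69093/16) + (0)
Last nonzero remainder: −(2559/16)s^2 − (7677/4)s − 69093/16. Dividing through by −2559/16 gives the monic gcd s^2 + 12s + 27.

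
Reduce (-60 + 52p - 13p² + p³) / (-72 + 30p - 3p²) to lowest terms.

(-10 + 7p - p²)/(-12 + 3p)

Apply the Euclidean algorithm:
  p³ - 13p² + 52p - 60 = (-(1/3)p + 1)(-3p² + 30p - 72) + (-2p + 12)
  -3p² + 30p - 72 = ((3/2)p - 6)(-2p + 12) + (0)
Last nonzero remainder: -2p + 12. Dividing through by -2 gives the monic gcd p - 6.
Cancel p - 6 from numerator and denominator to get the reduced form.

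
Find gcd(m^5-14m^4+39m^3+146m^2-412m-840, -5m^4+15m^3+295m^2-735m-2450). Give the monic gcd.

Apply the Euclidean algorithm:
  m^5-14m^4+39m^3+146m^2-412m-840 = (-(1/5)m+11/5)(-5m^4+15m^3+295m^2-735m-2450) + (65m^3-650m^2+715m+4550)
  -5m^4+15m^3+295m^2-735m-2450 = (-(1/13)m-7/13)(65m^3-650m^2+715m+4550) + (0)
Last nonzero remainder: 65m^3-650m^2+715m+4550. Dividing through by 65 gives the monic gcd m^3-10m^2+11m+70.

m^3-10m^2+11m+70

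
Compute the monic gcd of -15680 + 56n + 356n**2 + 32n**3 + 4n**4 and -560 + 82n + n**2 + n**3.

Apply the Euclidean algorithm:
  4n**4 + 32n**3 + 356n**2 + 56n - 15680 = (4n + 28)(n**3 + n**2 + 82n - 560) + (0)
The last nonzero remainder n**3 + n**2 + 82n - 560 is already monic.

-560 + 82n + n**2 + n**3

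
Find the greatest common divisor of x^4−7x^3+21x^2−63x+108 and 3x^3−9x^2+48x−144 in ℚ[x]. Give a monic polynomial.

x−3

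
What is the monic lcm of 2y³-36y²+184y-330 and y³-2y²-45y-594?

By polynomial division,
  2y³-36y²+184y-330 = (2)(y³-2y²-45y-594) + (-32y²+274y+858)
  y³-2y²-45y-594 = (-(1/32)y-105/512)(-32y²+274y+858) + ((9729/256)y-107019/256)
  -32y²+274y+858 = (-(8192/9729)y-6656/3243)((9729/256)y-107019/256) + (0)
Last nonzero remainder: (9729/256)y-107019/256. Dividing through by 9729/256 gives the monic gcd y-11.
Then lcm(f, g) = f·g / gcd(f, g); expanding and making the result monic gives the answer.

y⁵-9y⁴-16y³-309y²+3483y-8910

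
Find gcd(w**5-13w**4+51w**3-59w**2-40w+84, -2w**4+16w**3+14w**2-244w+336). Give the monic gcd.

w**3-12w**2+41w-42

Repeated division with remainder:
  w**5-13w**4+51w**3-59w**2-40w+84 = (-(1/2)w+5/2)(-2w**4+16w**3+14w**2-244w+336) + (18w**3-216w**2+738w-756)
  -2w**4+16w**3+14w**2-244w+336 = (-(1/9)w-4/9)(18w**3-216w**2+738w-756) + (0)
Last nonzero remainder: 18w**3-216w**2+738w-756. Dividing through by 18 gives the monic gcd w**3-12w**2+41w-42.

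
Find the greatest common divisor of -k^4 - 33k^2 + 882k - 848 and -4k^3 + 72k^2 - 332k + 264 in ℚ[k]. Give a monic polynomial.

Euclidean algorithm in ℚ[k]:
  -k^4 - 33k^2 + 882k - 848 = ((1/4)k + 9/2)(-4k^3 + 72k^2 - 332k + 264) + (-274k^2 + 2310k - 2036)
  -4k^3 + 72k^2 - 332k + 264 = ((2/137)k - 2622/18769)(-274k^2 + 2310k - 2036) + ((383376/18769)k - 383376/18769)
  -274k^2 + 2310k - 2036 = (-(2571353/191688)k + 9553421/95844)((383376/18769)k - 383376/18769) + (0)
Last nonzero remainder: (383376/18769)k - 383376/18769. Dividing through by 383376/18769 gives the monic gcd k - 1.

k - 1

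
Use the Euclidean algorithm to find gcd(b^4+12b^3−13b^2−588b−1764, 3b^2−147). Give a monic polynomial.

Apply the Euclidean algorithm:
  b^4+12b^3−13b^2−588b−1764 = ((1/3)b^2+4b+12)(3b^2−147) + (0)
Last nonzero remainder: 3b^2−147. Dividing through by 3 gives the monic gcd b^2−49.

b^2−49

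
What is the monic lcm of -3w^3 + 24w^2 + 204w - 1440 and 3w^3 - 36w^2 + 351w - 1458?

w^5 - 14w^4 + 61w^3 + 240w^2 - 8388w + 38880

By polynomial division,
  -3w^3 + 24w^2 + 204w - 1440 = (-1)(3w^3 - 36w^2 + 351w - 1458) + (-12w^2 + 555w - 2898)
  3w^3 - 36w^2 + 351w - 1458 = (-(1/4)w - 137/16)(-12w^2 + 555w - 2898) + ((70059/16)w - 210177/8)
  -12w^2 + 555w - 2898 = (-(64/23353)w + 2576/23353)((70059/16)w - 210177/8) + (0)
Last nonzero remainder: (70059/16)w - 210177/8. Dividing through by 70059/16 gives the monic gcd w - 6.
Then lcm(f, g) = f·g / gcd(f, g); expanding and making the result monic gives the answer.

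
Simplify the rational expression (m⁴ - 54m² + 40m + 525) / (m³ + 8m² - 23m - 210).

Euclidean algorithm in ℚ[m]:
  m⁴ - 54m² + 40m + 525 = (m - 8)(m³ + 8m² - 23m - 210) + (33m² + 66m - 1155)
  m³ + 8m² - 23m - 210 = ((1/33)m + 2/11)(33m² + 66m - 1155) + (0)
Last nonzero remainder: 33m² + 66m - 1155. Dividing through by 33 gives the monic gcd m² + 2m - 35.
Cancel m² + 2m - 35 from numerator and denominator to get the reduced form.

(m² - 2m - 15)/(m + 6)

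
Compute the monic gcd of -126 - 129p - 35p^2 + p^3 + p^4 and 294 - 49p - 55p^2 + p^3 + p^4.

-21 - 4p + p^2

Apply the Euclidean algorithm:
  p^4 + p^3 - 35p^2 - 129p - 126 = (p^4 + p^3 - 55p^2 - 49p + 294) + (20p^2 - 80p - 420)
  p^4 + p^3 - 55p^2 - 49p + 294 = ((1/20)p^2 + (1/4)p - 7/10)(20p^2 - 80p - 420) + (0)
Last nonzero remainder: 20p^2 - 80p - 420. Dividing through by 20 gives the monic gcd p^2 - 4p - 21.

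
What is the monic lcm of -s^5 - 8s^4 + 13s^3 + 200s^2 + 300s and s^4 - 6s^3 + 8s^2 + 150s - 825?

s^7 + 2s^6 - 28s^5 + 142s^4 + 471s^3 - 4800s^2 - 9900s

Euclidean algorithm in ℚ[s]:
  -s^5 - 8s^4 + 13s^3 + 200s^2 + 300s = (-s - 14)(s^4 - 6s^3 + 8s^2 + 150s - 825) + (-63s^3 + 462s^2 + 1575s - 11550)
  s^4 - 6s^3 + 8s^2 + 150s - 825 = (-(1/63)s - 4/189)(-63s^3 + 462s^2 + 1575s - 11550) + ((385/9)s^2 - 9625/9)
  -63s^3 + 462s^2 + 1575s - 11550 = (-(81/55)s + 54/5)((385/9)s^2 - 9625/9) + (0)
Last nonzero remainder: (385/9)s^2 - 9625/9. Dividing through by 385/9 gives the monic gcd s^2 - 25.
Then lcm(f, g) = f·g / gcd(f, g); expanding and making the result monic gives the answer.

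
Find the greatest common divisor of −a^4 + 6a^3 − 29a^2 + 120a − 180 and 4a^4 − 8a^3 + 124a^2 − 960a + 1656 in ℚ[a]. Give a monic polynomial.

a^2 − 6a + 9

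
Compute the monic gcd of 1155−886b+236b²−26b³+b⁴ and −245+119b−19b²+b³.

35−12b+b²

Apply the Euclidean algorithm:
  b⁴−26b³+236b²−886b+1155 = (b−7)(b³−19b²+119b−245) + (−16b²+192b−560)
  b³−19b²+119b−245 = (−(1/16)b+7/16)(−16b²+192b−560) + (0)
Last nonzero remainder: −16b²+192b−560. Dividing through by −16 gives the monic gcd b²−12b+35.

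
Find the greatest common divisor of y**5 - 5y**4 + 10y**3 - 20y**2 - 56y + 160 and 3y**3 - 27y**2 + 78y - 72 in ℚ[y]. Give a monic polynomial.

y**2 - 6y + 8

By polynomial division,
  y**5 - 5y**4 + 10y**3 - 20y**2 - 56y + 160 = ((1/3)y**2 + (4/3)y + 20/3)(3y**3 - 27y**2 + 78y - 72) + (80y**2 - 480y + 640)
  3y**3 - 27y**2 + 78y - 72 = ((3/80)y - 9/80)(80y**2 - 480y + 640) + (0)
Last nonzero remainder: 80y**2 - 480y + 640. Dividing through by 80 gives the monic gcd y**2 - 6y + 8.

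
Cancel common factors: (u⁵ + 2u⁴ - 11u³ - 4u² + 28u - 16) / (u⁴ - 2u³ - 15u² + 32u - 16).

Apply the Euclidean algorithm:
  u⁵ + 2u⁴ - 11u³ - 4u² + 28u - 16 = (u + 4)(u⁴ - 2u³ - 15u² + 32u - 16) + (12u³ + 24u² - 84u + 48)
  u⁴ - 2u³ - 15u² + 32u - 16 = ((1/12)u - 1/3)(12u³ + 24u² - 84u + 48) + (0)
Last nonzero remainder: 12u³ + 24u² - 84u + 48. Dividing through by 12 gives the monic gcd u³ + 2u² - 7u + 4.
Cancel u³ + 2u² - 7u + 4 from numerator and denominator to get the reduced form.

(u² - 4)/(u - 4)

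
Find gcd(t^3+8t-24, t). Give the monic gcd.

By polynomial division,
  t^3+8t-24 = (t^2+8)(t) + (-24)
  t = (-(1/24)t)(-24) + (0)
The last nonzero remainder is the constant -24, so the polynomials are coprime and gcd = 1.

1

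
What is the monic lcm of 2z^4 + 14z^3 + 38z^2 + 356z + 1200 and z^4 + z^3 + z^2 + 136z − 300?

z^5 + 5z^4 + 5z^3 + 140z^2 + 244z − 1200

Repeated division with remainder:
  2z^4 + 14z^3 + 38z^2 + 356z + 1200 = (2)(z^4 + z^3 + z^2 + 136z − 300) + (12z^3 + 36z^2 + 84z + 1800)
  z^4 + z^3 + z^2 + 136z − 300 = ((1/12)z − 1/6)(12z^3 + 36z^2 + 84z + 1800) + (0)
Last nonzero remainder: 12z^3 + 36z^2 + 84z + 1800. Dividing through by 12 gives the monic gcd z^3 + 3z^2 + 7z + 150.
Then lcm(f, g) = f·g / gcd(f, g); expanding and making the result monic gives the answer.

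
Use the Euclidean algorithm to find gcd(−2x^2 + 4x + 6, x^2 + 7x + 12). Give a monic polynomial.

Apply the Euclidean algorithm:
  −2x^2 + 4x + 6 = (−2)(x^2 + 7x + 12) + (18x + 30)
  x^2 + 7x + 12 = ((1/18)x + 8/27)(18x + 30) + (28/9)
  18x + 30 = ((81/14)x + 135/14)(28/9) + (0)
The last nonzero remainder is the constant 28/9, so the polynomials are coprime and gcd = 1.

1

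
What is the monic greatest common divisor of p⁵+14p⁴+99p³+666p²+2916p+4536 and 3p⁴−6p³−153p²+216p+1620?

By polynomial division,
  p⁵+14p⁴+99p³+666p²+2916p+4536 = ((1/3)p+16/3)(3p⁴−6p³−153p²+216p+1620) + (182p³+1410p²+1224p−4104)
  3p⁴−6p³−153p²+216p+1620 = ((3/182)p−2661/16562)(182p³+1410p²+1224p−4104) + ((441936/8281)p²+(3977424/8281)p+7954848/8281)
  182p³+1410p²+1224p−4104 = ((753571/220968)p−157339/36828)((441936/8281)p²+(3977424/8281)p+7954848/8281) + (0)
Last nonzero remainder: (441936/8281)p²+(3977424/8281)p+7954848/8281. Dividing through by 441936/8281 gives the monic gcd p²+9p+18.

p²+9p+18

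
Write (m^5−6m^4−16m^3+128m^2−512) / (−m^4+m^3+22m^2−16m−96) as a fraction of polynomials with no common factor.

Repeated division with remainder:
  m^5−6m^4−16m^3+128m^2−512 = (−m+5)(−m^4+m^3+22m^2−16m−96) + (m^3+2m^2−16m−32)
  −m^4+m^3+22m^2−16m−96 = (−m+3)(m^3+2m^2−16m−32) + (0)
The last nonzero remainder m^3+2m^2−16m−32 is already monic.
Cancel m^3+2m^2−16m−32 from numerator and denominator to get the reduced form.

(−m^2+8m−16)/(m−3)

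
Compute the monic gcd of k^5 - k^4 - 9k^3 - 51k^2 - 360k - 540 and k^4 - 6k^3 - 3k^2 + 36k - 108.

Euclidean algorithm in ℚ[k]:
  k^5 - k^4 - 9k^3 - 51k^2 - 360k - 540 = (k + 5)(k^4 - 6k^3 - 3k^2 + 36k - 108) + (24k^3 - 72k^2 - 432k)
  k^4 - 6k^3 - 3k^2 + 36k - 108 = ((1/24)k - 1/8)(24k^3 - 72k^2 - 432k) + (6k^2 - 18k - 108)
  24k^3 - 72k^2 - 432k = (4k)(6k^2 - 18k - 108) + (0)
Last nonzero remainder: 6k^2 - 18k - 108. Dividing through by 6 gives the monic gcd k^2 - 3k - 18.

k^2 - 3k - 18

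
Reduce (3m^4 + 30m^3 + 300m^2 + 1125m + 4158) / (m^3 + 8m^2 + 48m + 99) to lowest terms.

By polynomial division,
  3m^4 + 30m^3 + 300m^2 + 1125m + 4158 = (3m + 6)(m^3 + 8m^2 + 48m + 99) + (108m^2 + 540m + 3564)
  m^3 + 8m^2 + 48m + 99 = ((1/108)m + 1/36)(108m^2 + 540m + 3564) + (0)
Last nonzero remainder: 108m^2 + 540m + 3564. Dividing through by 108 gives the monic gcd m^2 + 5m + 33.
Cancel m^2 + 5m + 33 from numerator and denominator to get the reduced form.

(3m^2 + 15m + 126)/(m + 3)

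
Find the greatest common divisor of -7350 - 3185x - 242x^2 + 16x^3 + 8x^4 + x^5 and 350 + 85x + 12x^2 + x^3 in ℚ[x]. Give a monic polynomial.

350 + 85x + 12x^2 + x^3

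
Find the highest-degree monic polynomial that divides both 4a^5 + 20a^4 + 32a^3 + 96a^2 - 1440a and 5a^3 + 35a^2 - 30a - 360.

By polynomial division,
  4a^5 + 20a^4 + 32a^3 + 96a^2 - 1440a = ((4/5)a^2 - (8/5)a + 112/5)(5a^3 + 35a^2 - 30a - 360) + (-448a^2 - 1344a + 8064)
  5a^3 + 35a^2 - 30a - 360 = (-(5/448)a - 5/112)(-448a^2 - 1344a + 8064) + (0)
Last nonzero remainder: -448a^2 - 1344a + 8064. Dividing through by -448 gives the monic gcd a^2 + 3a - 18.

a^2 + 3a - 18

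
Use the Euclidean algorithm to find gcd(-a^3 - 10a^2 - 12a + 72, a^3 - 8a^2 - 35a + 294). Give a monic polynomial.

By polynomial division,
  -a^3 - 10a^2 - 12a + 72 = (-1)(a^3 - 8a^2 - 35a + 294) + (-18a^2 - 47a + 366)
  a^3 - 8a^2 - 35a + 294 = (-(1/18)a + 191/324)(-18a^2 - 47a + 366) + ((4225/324)a + 4225/54)
  -18a^2 - 47a + 366 = (-(5832/4225)a + 19764/4225)((4225/324)a + 4225/54) + (0)
Last nonzero remainder: (4225/324)a + 4225/54. Dividing through by 4225/324 gives the monic gcd a + 6.

a + 6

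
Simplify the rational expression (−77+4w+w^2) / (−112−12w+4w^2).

(11+w)/(16+4w)

Euclidean algorithm in ℚ[w]:
  w^2+4w−77 = (1/4)(4w^2−12w−112) + (7w−49)
  4w^2−12w−112 = ((4/7)w+16/7)(7w−49) + (0)
Last nonzero remainder: 7w−49. Dividing through by 7 gives the monic gcd w−7.
Cancel w−7 from numerator and denominator to get the reduced form.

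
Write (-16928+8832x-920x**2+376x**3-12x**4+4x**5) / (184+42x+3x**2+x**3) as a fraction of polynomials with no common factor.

(-368+184x-8x**2+4x**3)/(4+x)

Euclidean algorithm in ℚ[x]:
  4x**5-12x**4+376x**3-920x**2+8832x-16928 = (4x**2-24x+280)(x**3+3x**2+42x+184) + (-1488x**2+1488x-68448)
  x**3+3x**2+42x+184 = (-(1/1488)x-1/372)(-1488x**2+1488x-68448) + (0)
Last nonzero remainder: -1488x**2+1488x-68448. Dividing through by -1488 gives the monic gcd x**2-x+46.
Cancel x**2-x+46 from numerator and denominator to get the reduced form.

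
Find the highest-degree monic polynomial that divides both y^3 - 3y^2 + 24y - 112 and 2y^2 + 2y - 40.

Euclidean algorithm in ℚ[y]:
  y^3 - 3y^2 + 24y - 112 = ((1/2)y - 2)(2y^2 + 2y - 40) + (48y - 192)
  2y^2 + 2y - 40 = ((1/24)y + 5/24)(48y - 192) + (0)
Last nonzero remainder: 48y - 192. Dividing through by 48 gives the monic gcd y - 4.

y - 4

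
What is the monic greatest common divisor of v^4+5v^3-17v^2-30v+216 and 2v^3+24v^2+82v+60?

Apply the Euclidean algorithm:
  v^4+5v^3-17v^2-30v+216 = ((1/2)v-7/2)(2v^3+24v^2+82v+60) + (26v^2+227v+426)
  2v^3+24v^2+82v+60 = ((1/13)v+85/338)(26v^2+227v+426) + (-(2655/338)v-7965/169)
  26v^2+227v+426 = (-(8788/2655)v-23998/2655)(-(2655/338)v-7965/169) + (0)
Last nonzero remainder: -(2655/338)v-7965/169. Dividing through by -2655/338 gives the monic gcd v+6.

v+6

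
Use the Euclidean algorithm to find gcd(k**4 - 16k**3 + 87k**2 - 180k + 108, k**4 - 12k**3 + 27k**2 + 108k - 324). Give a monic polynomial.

k**3 - 15k**2 + 72k - 108

Repeated division with remainder:
  k**4 - 16k**3 + 87k**2 - 180k + 108 = (k**4 - 12k**3 + 27k**2 + 108k - 324) + (-4k**3 + 60k**2 - 288k + 432)
  k**4 - 12k**3 + 27k**2 + 108k - 324 = (-(1/4)k - 3/4)(-4k**3 + 60k**2 - 288k + 432) + (0)
Last nonzero remainder: -4k**3 + 60k**2 - 288k + 432. Dividing through by -4 gives the monic gcd k**3 - 15k**2 + 72k - 108.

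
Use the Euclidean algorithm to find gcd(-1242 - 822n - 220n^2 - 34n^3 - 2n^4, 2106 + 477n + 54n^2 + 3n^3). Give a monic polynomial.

By polynomial division,
  -2n^4 - 34n^3 - 220n^2 - 822n - 1242 = (-(2/3)n + 2/3)(3n^3 + 54n^2 + 477n + 2106) + (62n^2 + 264n - 2646)
  3n^3 + 54n^2 + 477n + 2106 = ((3/62)n + 639/961)(62n^2 + 264n - 2646) + ((412740/961)n + 3714660/961)
  62n^2 + 264n - 2646 = ((29791/206370)n - 47089/68790)((412740/961)n + 3714660/961) + (0)
Last nonzero remainder: (412740/961)n + 3714660/961. Dividing through by 412740/961 gives the monic gcd n + 9.

9 + n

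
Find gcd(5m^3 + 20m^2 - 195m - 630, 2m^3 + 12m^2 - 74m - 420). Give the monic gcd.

m^2 + m - 42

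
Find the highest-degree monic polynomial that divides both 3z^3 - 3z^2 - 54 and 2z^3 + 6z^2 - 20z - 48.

Apply the Euclidean algorithm:
  3z^3 - 3z^2 - 54 = (3/2)(2z^3 + 6z^2 - 20z - 48) + (-12z^2 + 30z + 18)
  2z^3 + 6z^2 - 20z - 48 = (-(1/6)z - 11/12)(-12z^2 + 30z + 18) + ((21/2)z - 63/2)
  -12z^2 + 30z + 18 = (-(8/7)z - 4/7)((21/2)z - 63/2) + (0)
Last nonzero remainder: (21/2)z - 63/2. Dividing through by 21/2 gives the monic gcd z - 3.

z - 3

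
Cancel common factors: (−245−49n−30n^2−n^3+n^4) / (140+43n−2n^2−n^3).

(−7−n−n^2)/(4+n)

By polynomial division,
  n^4−n^3−30n^2−49n−245 = (−n+3)(−n^3−2n^2+43n+140) + (19n^2−38n−665)
  −n^3−2n^2+43n+140 = (−(1/19)n−4/19)(19n^2−38n−665) + (0)
Last nonzero remainder: 19n^2−38n−665. Dividing through by 19 gives the monic gcd n^2−2n−35.
Cancel n^2−2n−35 from numerator and denominator to get the reduced form.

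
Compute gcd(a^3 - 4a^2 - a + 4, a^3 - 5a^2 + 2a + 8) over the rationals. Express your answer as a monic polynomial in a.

a^2 - 3a - 4

Apply the Euclidean algorithm:
  a^3 - 4a^2 - a + 4 = (a^3 - 5a^2 + 2a + 8) + (a^2 - 3a - 4)
  a^3 - 5a^2 + 2a + 8 = (a - 2)(a^2 - 3a - 4) + (0)
The last nonzero remainder a^2 - 3a - 4 is already monic.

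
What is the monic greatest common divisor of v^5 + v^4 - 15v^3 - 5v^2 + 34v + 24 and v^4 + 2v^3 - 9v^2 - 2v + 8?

By polynomial division,
  v^5 + v^4 - 15v^3 - 5v^2 + 34v + 24 = (v - 1)(v^4 + 2v^3 - 9v^2 - 2v + 8) + (-4v^3 - 12v^2 + 24v + 32)
  v^4 + 2v^3 - 9v^2 - 2v + 8 = (-(1/4)v + 1/4)(-4v^3 - 12v^2 + 24v + 32) + (0)
Last nonzero remainder: -4v^3 - 12v^2 + 24v + 32. Dividing through by -4 gives the monic gcd v^3 + 3v^2 - 6v - 8.

v^3 + 3v^2 - 6v - 8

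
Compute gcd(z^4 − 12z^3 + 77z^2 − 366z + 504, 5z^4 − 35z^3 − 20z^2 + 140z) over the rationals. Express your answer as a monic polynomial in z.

z^2 − 9z + 14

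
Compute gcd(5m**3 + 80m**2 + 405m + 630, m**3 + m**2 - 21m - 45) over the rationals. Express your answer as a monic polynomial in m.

m + 3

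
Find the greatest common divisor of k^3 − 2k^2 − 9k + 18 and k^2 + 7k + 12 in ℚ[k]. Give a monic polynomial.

k + 3

Apply the Euclidean algorithm:
  k^3 − 2k^2 − 9k + 18 = (k − 9)(k^2 + 7k + 12) + (42k + 126)
  k^2 + 7k + 12 = ((1/42)k + 2/21)(42k + 126) + (0)
Last nonzero remainder: 42k + 126. Dividing through by 42 gives the monic gcd k + 3.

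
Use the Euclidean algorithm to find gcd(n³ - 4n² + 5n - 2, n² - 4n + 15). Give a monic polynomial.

1

By polynomial division,
  n³ - 4n² + 5n - 2 = (n)(n² - 4n + 15) + (-10n - 2)
  n² - 4n + 15 = (-(1/10)n + 21/50)(-10n - 2) + (396/25)
  -10n - 2 = (-(125/198)n - 25/198)(396/25) + (0)
The last nonzero remainder is the constant 396/25, so the polynomials are coprime and gcd = 1.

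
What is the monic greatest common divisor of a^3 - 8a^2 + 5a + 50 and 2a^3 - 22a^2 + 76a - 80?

Apply the Euclidean algorithm:
  a^3 - 8a^2 + 5a + 50 = (1/2)(2a^3 - 22a^2 + 76a - 80) + (3a^2 - 33a + 90)
  2a^3 - 22a^2 + 76a - 80 = ((2/3)a)(3a^2 - 33a + 90) + (16a - 80)
  3a^2 - 33a + 90 = ((3/16)a - 9/8)(16a - 80) + (0)
Last nonzero remainder: 16a - 80. Dividing through by 16 gives the monic gcd a - 5.

a - 5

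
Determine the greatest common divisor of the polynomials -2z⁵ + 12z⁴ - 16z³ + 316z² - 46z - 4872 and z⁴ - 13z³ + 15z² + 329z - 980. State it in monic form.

Repeated division with remainder:
  -2z⁵ + 12z⁴ - 16z³ + 316z² - 46z - 4872 = (-2z - 14)(z⁴ - 13z³ + 15z² + 329z - 980) + (-168z³ + 1184z² + 2600z - 18592)
  z⁴ - 13z³ + 15z² + 329z - 980 = (-(1/168)z + 125/3528)(-168z³ + 1184z² + 2600z - 18592) + (-(5060/441)z² + (55660/441)z - 20240/63)
  -168z³ + 1184z² + 2600z - 18592 = ((18522/1265)z + 73206/1265)(-(5060/441)z² + (55660/441)z - 20240/63) + (0)
Last nonzero remainder: -(5060/441)z² + (55660/441)z - 20240/63. Dividing through by -5060/441 gives the monic gcd z² - 11z + 28.

z² - 11z + 28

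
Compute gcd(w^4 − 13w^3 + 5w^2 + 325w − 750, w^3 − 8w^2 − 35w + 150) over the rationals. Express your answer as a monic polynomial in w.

Euclidean algorithm in ℚ[w]:
  w^4 − 13w^3 + 5w^2 + 325w − 750 = (w − 5)(w^3 − 8w^2 − 35w + 150) + (0)
The last nonzero remainder w^3 − 8w^2 − 35w + 150 is already monic.

w^3 − 8w^2 − 35w + 150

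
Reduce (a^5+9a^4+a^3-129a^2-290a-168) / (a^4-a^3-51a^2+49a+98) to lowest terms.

(a^3+a^2-14a-24)/(a^2-9a+14)

Euclidean algorithm in ℚ[a]:
  a^5+9a^4+a^3-129a^2-290a-168 = (a+10)(a^4-a^3-51a^2+49a+98) + (62a^3+332a^2-878a-1148)
  a^4-a^3-51a^2+49a+98 = ((1/62)a-197/1922)(62a^3+332a^2-878a-1148) + (-(2700/961)a^2-(21600/961)a-18900/961)
  62a^3+332a^2-878a-1148 = (-(29791/1350)a+39401/675)(-(2700/961)a^2-(21600/961)a-18900/961) + (0)
Last nonzero remainder: -(2700/961)a^2-(21600/961)a-18900/961. Dividing through by -2700/961 gives the monic gcd a^2+8a+7.
Cancel a^2+8a+7 from numerator and denominator to get the reduced form.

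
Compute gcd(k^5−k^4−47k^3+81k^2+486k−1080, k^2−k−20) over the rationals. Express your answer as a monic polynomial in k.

k^2−k−20

By polynomial division,
  k^5−k^4−47k^3+81k^2+486k−1080 = (k^3−27k+54)(k^2−k−20) + (0)
The last nonzero remainder k^2−k−20 is already monic.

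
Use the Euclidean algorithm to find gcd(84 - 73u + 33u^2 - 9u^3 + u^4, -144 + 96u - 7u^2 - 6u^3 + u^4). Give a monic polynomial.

12 - 7u + u^2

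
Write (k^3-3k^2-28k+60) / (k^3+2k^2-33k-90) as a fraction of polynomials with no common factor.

(k-2)/(k+3)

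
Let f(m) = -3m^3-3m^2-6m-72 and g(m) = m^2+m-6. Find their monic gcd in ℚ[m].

Repeated division with remainder:
  -3m^3-3m^2-6m-72 = (-3m)(m^2+m-6) + (-24m-72)
  m^2+m-6 = (-(1/24)m+1/12)(-24m-72) + (0)
Last nonzero remainder: -24m-72. Dividing through by -24 gives the monic gcd m+3.

m+3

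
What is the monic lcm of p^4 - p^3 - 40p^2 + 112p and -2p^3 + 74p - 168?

p^5 - 4p^4 - 37p^3 + 232p^2 - 336p

Apply the Euclidean algorithm:
  p^4 - p^3 - 40p^2 + 112p = (-(1/2)p + 1/2)(-2p^3 + 74p - 168) + (-3p^2 - 9p + 84)
  -2p^3 + 74p - 168 = ((2/3)p - 2)(-3p^2 - 9p + 84) + (0)
Last nonzero remainder: -3p^2 - 9p + 84. Dividing through by -3 gives the monic gcd p^2 + 3p - 28.
Then lcm(f, g) = f·g / gcd(f, g); expanding and making the result monic gives the answer.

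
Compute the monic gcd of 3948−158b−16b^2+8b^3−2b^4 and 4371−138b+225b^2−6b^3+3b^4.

By polynomial division,
  −2b^4+8b^3−16b^2−158b+3948 = (−2/3)(3b^4−6b^3+225b^2−138b+4371) + (4b^3+134b^2−250b+6862)
  3b^4−6b^3+225b^2−138b+4371 = ((3/4)b−213/8)(4b^3+134b^2−250b+6862) + ((15921/4)b^2−(47763/4)b+748287/4)
  4b^3+134b^2−250b+6862 = ((16/15921)b+584/15921)((15921/4)b^2−(47763/4)b+748287/4) + (0)
Last nonzero remainder: (15921/4)b^2−(47763/4)b+748287/4. Dividing through by 15921/4 gives the monic gcd b^2−3b+47.

47−3b+b^2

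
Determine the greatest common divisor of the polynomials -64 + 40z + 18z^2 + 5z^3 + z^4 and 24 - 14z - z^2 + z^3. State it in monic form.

4 + z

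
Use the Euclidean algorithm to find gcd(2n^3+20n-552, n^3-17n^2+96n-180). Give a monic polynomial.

n-6

Euclidean algorithm in ℚ[n]:
  2n^3+20n-552 = (2)(n^3-17n^2+96n-180) + (34n^2-172n-192)
  n^3-17n^2+96n-180 = ((1/34)n-203/578)(34n^2-172n-192) + ((11918/289)n-71508/289)
  34n^2-172n-192 = ((4913/5959)n+4624/5959)((11918/289)n-71508/289) + (0)
Last nonzero remainder: (11918/289)n-71508/289. Dividing through by 11918/289 gives the monic gcd n-6.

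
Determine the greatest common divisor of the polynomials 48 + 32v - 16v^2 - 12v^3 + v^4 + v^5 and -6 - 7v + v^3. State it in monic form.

-6 - v + v^2

Repeated division with remainder:
  v^5 + v^4 - 12v^3 - 16v^2 + 32v + 48 = (v^2 + v - 5)(v^3 - 7v - 6) + (-3v^2 + 3v + 18)
  v^3 - 7v - 6 = (-(1/3)v - 1/3)(-3v^2 + 3v + 18) + (0)
Last nonzero remainder: -3v^2 + 3v + 18. Dividing through by -3 gives the monic gcd v^2 - v - 6.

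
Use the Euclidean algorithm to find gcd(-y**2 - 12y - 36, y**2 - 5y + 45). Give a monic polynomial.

Apply the Euclidean algorithm:
  -y**2 - 12y - 36 = (-1)(y**2 - 5y + 45) + (-17y + 9)
  y**2 - 5y + 45 = (-(1/17)y + 76/289)(-17y + 9) + (12321/289)
  -17y + 9 = (-(4913/12321)y + 289/1369)(12321/289) + (0)
The last nonzero remainder is the constant 12321/289, so the polynomials are coprime and gcd = 1.

1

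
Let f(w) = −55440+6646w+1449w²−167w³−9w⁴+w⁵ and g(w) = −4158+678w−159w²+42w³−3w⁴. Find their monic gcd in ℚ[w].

63−16w+w²

Euclidean algorithm in ℚ[w]:
  w⁵−9w⁴−167w³+1449w²+6646w−55440 = (−(1/3)w−5/3)(−3w⁴+42w³−159w²+678w−4158) + (−150w³+1410w²+6390w−62370)
  −3w⁴+42w³−159w²+678w−4158 = ((1/50)w−23/250)(−150w³+1410w²+6390w−62370) + (−(3927/25)w²+(62832/25)w−247401/25)
  −150w³+1410w²+6390w−62370 = ((1250/1309)w+750/119)(−(3927/25)w²+(62832/25)w−247401/25) + (0)
Last nonzero remainder: −(3927/25)w²+(62832/25)w−247401/25. Dividing through by −3927/25 gives the monic gcd w²−16w+63.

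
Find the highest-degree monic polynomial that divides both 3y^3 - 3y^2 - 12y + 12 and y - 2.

Euclidean algorithm in ℚ[y]:
  3y^3 - 3y^2 - 12y + 12 = (3y^2 + 3y - 6)(y - 2) + (0)
The last nonzero remainder y - 2 is already monic.

y - 2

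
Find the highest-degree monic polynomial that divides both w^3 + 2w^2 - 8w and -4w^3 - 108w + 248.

By polynomial division,
  w^3 + 2w^2 - 8w = (-1/4)(-4w^3 - 108w + 248) + (2w^2 - 35w + 62)
  -4w^3 - 108w + 248 = (-2w - 35)(2w^2 - 35w + 62) + (-1209w + 2418)
  2w^2 - 35w + 62 = (-(2/1209)w + 1/39)(-1209w + 2418) + (0)
Last nonzero remainder: -1209w + 2418. Dividing through by -1209 gives the monic gcd w - 2.

w - 2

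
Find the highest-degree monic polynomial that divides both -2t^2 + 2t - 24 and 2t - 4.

Euclidean algorithm in ℚ[t]:
  -2t^2 + 2t - 24 = (-t - 1)(2t - 4) + (-28)
  2t - 4 = (-(1/14)t + 1/7)(-28) + (0)
The last nonzero remainder is the constant -28, so the polynomials are coprime and gcd = 1.

1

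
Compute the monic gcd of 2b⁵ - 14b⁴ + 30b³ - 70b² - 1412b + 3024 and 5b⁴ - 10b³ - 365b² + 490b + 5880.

Euclidean algorithm in ℚ[b]:
  2b⁵ - 14b⁴ + 30b³ - 70b² - 1412b + 3024 = ((2/5)b - 2)(5b⁴ - 10b³ - 365b² + 490b + 5880) + (156b³ - 996b² - 2784b + 14784)
  5b⁴ - 10b³ - 365b² + 490b + 5880 = ((5/156)b + 95/676)(156b³ - 996b² - 2784b + 14784) + (-(22950/169)b² + (68850/169)b + 642600/169)
  156b³ - 996b² - 2784b + 14784 = (-(4394/3825)b + 14872/3825)(-(22950/169)b² + (68850/169)b + 642600/169) + (0)
Last nonzero remainder: -(22950/169)b² + (68850/169)b + 642600/169. Dividing through by -22950/169 gives the monic gcd b² - 3b - 28.

b² - 3b - 28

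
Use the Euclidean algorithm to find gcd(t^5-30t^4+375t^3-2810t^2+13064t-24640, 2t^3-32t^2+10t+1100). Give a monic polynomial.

By polynomial division,
  t^5-30t^4+375t^3-2810t^2+13064t-24640 = ((1/2)t^2-7t+73)(2t^3-32t^2+10t+1100) + (-954t^2+20034t-104940)
  2t^3-32t^2+10t+1100 = (-(1/477)t-5/477)(-954t^2+20034t-104940) + (0)
Last nonzero remainder: -954t^2+20034t-104940. Dividing through by -954 gives the monic gcd t^2-21t+110.

t^2-21t+110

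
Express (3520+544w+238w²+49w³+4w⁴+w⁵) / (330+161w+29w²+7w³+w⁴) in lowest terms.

Repeated division with remainder:
  w⁵+4w⁴+49w³+238w²+544w+3520 = (w-3)(w⁴+7w³+29w²+161w+330) + (41w³+164w²+697w+4510)
  w⁴+7w³+29w²+161w+330 = ((1/41)w+3/41)(41w³+164w²+697w+4510) + (0)
Last nonzero remainder: 41w³+164w²+697w+4510. Dividing through by 41 gives the monic gcd w³+4w²+17w+110.
Cancel w³+4w²+17w+110 from numerator and denominator to get the reduced form.

(32+w²)/(3+w)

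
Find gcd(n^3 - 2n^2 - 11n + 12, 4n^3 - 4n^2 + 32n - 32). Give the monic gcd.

Euclidean algorithm in ℚ[n]:
  n^3 - 2n^2 - 11n + 12 = (1/4)(4n^3 - 4n^2 + 32n - 32) + (-n^2 - 19n + 20)
  4n^3 - 4n^2 + 32n - 32 = (-4n + 80)(-n^2 - 19n + 20) + (1632n - 1632)
  -n^2 - 19n + 20 = (-(1/1632)n - 5/408)(1632n - 1632) + (0)
Last nonzero remainder: 1632n - 1632. Dividing through by 1632 gives the monic gcd n - 1.

n - 1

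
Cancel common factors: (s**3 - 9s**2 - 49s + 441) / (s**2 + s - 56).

(s**2 - 2s - 63)/(s + 8)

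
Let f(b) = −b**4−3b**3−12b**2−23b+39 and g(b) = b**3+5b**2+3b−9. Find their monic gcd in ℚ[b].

Apply the Euclidean algorithm:
  −b**4−3b**3−12b**2−23b+39 = (−b+2)(b**3+5b**2+3b−9) + (−19b**2−38b+57)
  b**3+5b**2+3b−9 = (−(1/19)b−3/19)(−19b**2−38b+57) + (0)
Last nonzero remainder: −19b**2−38b+57. Dividing through by −19 gives the monic gcd b**2+2b−3.

b**2+2b−3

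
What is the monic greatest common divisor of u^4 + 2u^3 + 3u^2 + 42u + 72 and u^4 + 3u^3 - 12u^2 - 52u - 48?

Apply the Euclidean algorithm:
  u^4 + 2u^3 + 3u^2 + 42u + 72 = (u^4 + 3u^3 - 12u^2 - 52u - 48) + (-u^3 + 15u^2 + 94u + 120)
  u^4 + 3u^3 - 12u^2 - 52u - 48 = (-u - 18)(-u^3 + 15u^2 + 94u + 120) + (352u^2 + 1760u + 2112)
  -u^3 + 15u^2 + 94u + 120 = (-(1/352)u + 5/88)(352u^2 + 1760u + 2112) + (0)
Last nonzero remainder: 352u^2 + 1760u + 2112. Dividing through by 352 gives the monic gcd u^2 + 5u + 6.

u^2 + 5u + 6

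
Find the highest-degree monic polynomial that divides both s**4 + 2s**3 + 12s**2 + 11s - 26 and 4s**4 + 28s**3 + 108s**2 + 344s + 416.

Euclidean algorithm in ℚ[s]:
  s**4 + 2s**3 + 12s**2 + 11s - 26 = (1/4)(4s**4 + 28s**3 + 108s**2 + 344s + 416) + (-5s**3 - 15s**2 - 75s - 130)
  4s**4 + 28s**3 + 108s**2 + 344s + 416 = (-(4/5)s - 16/5)(-5s**3 - 15s**2 - 75s - 130) + (0)
Last nonzero remainder: -5s**3 - 15s**2 - 75s - 130. Dividing through by -5 gives the monic gcd s**3 + 3s**2 + 15s + 26.

s**3 + 3s**2 + 15s + 26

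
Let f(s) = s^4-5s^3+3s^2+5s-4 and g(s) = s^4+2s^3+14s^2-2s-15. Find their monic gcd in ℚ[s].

s^2-1

Apply the Euclidean algorithm:
  s^4-5s^3+3s^2+5s-4 = (s^4+2s^3+14s^2-2s-15) + (-7s^3-11s^2+7s+11)
  s^4+2s^3+14s^2-2s-15 = (-(1/7)s-3/49)(-7s^3-11s^2+7s+11) + ((702/49)s^2-702/49)
  -7s^3-11s^2+7s+11 = (-(343/702)s-539/702)((702/49)s^2-702/49) + (0)
Last nonzero remainder: (702/49)s^2-702/49. Dividing through by 702/49 gives the monic gcd s^2-1.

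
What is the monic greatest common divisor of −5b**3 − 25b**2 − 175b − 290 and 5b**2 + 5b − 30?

Euclidean algorithm in ℚ[b]:
  −5b**3 − 25b**2 − 175b − 290 = (−b − 4)(5b**2 + 5b − 30) + (−185b − 410)
  5b**2 + 5b − 30 = (−(1/37)b + 45/1369)(−185b − 410) + (−22620/1369)
  −185b − 410 = ((50653/4524)b + 56129/2262)(−22620/1369) + (0)
The last nonzero remainder is the constant −22620/1369, so the polynomials are coprime and gcd = 1.

1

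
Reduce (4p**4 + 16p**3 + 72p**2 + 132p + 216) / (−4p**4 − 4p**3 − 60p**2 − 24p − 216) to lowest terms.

Repeated division with remainder:
  4p**4 + 16p**3 + 72p**2 + 132p + 216 = (−1)(−4p**4 − 4p**3 − 60p**2 − 24p − 216) + (12p**3 + 12p**2 + 108p)
  −4p**4 − 4p**3 − 60p**2 − 24p − 216 = (−(1/3)p)(12p**3 + 12p**2 + 108p) + (−24p**2 − 24p − 216)
  12p**3 + 12p**2 + 108p = (−(1/2)p)(−24p**2 − 24p − 216) + (0)
Last nonzero remainder: −24p**2 − 24p − 216. Dividing through by −24 gives the monic gcd p**2 + p + 9.
Cancel p**2 + p + 9 from numerator and denominator to get the reduced form.

(−p**2 − 3p − 6)/(p**2 + 6)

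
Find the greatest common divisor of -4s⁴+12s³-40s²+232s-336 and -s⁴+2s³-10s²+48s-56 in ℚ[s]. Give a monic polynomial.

By polynomial division,
  -4s⁴+12s³-40s²+232s-336 = (4)(-s⁴+2s³-10s²+48s-56) + (4s³+40s-112)
  -s⁴+2s³-10s²+48s-56 = (-(1/4)s+1/2)(4s³+40s-112) + (0)
Last nonzero remainder: 4s³+40s-112. Dividing through by 4 gives the monic gcd s³+10s-28.

s³+10s-28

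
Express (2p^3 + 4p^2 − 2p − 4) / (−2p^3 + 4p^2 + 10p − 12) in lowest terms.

(−p − 1)/(p − 3)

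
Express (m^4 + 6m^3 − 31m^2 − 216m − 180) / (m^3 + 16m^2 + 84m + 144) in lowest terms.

(m^3 − 31m − 30)/(m^2 + 10m + 24)

By polynomial division,
  m^4 + 6m^3 − 31m^2 − 216m − 180 = (m − 10)(m^3 + 16m^2 + 84m + 144) + (45m^2 + 480m + 1260)
  m^3 + 16m^2 + 84m + 144 = ((1/45)m + 16/135)(45m^2 + 480m + 1260) + (−(8/9)m − 16/3)
  45m^2 + 480m + 1260 = (−(405/8)m − 945/4)(−(8/9)m − 16/3) + (0)
Last nonzero remainder: −(8/9)m − 16/3. Dividing through by −8/9 gives the monic gcd m + 6.
Cancel m + 6 from numerator and denominator to get the reduced form.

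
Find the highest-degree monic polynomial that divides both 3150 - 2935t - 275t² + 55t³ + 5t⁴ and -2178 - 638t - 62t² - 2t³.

Repeated division with remainder:
  5t⁴ + 55t³ - 275t² - 2935t + 3150 = (-(5/2)t + 50)(-2t³ - 62t² - 638t - 2178) + (1230t² + 23520t + 112050)
  -2t³ - 62t² - 638t - 2178 = (-(1/615)t - 487/25215)(1230t² + 23520t + 112050) + (-(2592/1681)t - 23328/1681)
  1230t² + 23520t + 112050 = (-(344605/432)t - 3488075/432)(-(2592/1681)t - 23328/1681) + (0)
Last nonzero remainder: -(2592/1681)t - 23328/1681. Dividing through by -2592/1681 gives the monic gcd t + 9.

9 + t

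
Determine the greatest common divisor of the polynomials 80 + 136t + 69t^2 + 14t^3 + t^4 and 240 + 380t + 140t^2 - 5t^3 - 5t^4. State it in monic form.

4 + 5t + t^2

Euclidean algorithm in ℚ[t]:
  t^4 + 14t^3 + 69t^2 + 136t + 80 = (-1/5)(-5t^4 - 5t^3 + 140t^2 + 380t + 240) + (13t^3 + 97t^2 + 212t + 128)
  -5t^4 - 5t^3 + 140t^2 + 380t + 240 = (-(5/13)t + 420/169)(13t^3 + 97t^2 + 212t + 128) + (-(3300/169)t^2 - (16500/169)t - 13200/169)
  13t^3 + 97t^2 + 212t + 128 = (-(2197/3300)t - 1352/825)(-(3300/169)t^2 - (16500/169)t - 13200/169) + (0)
Last nonzero remainder: -(3300/169)t^2 - (16500/169)t - 13200/169. Dividing through by -3300/169 gives the monic gcd t^2 + 5t + 4.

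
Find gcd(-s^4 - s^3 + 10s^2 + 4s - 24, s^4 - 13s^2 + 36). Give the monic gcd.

s^3 + 3s^2 - 4s - 12

Repeated division with remainder:
  -s^4 - s^3 + 10s^2 + 4s - 24 = (-1)(s^4 - 13s^2 + 36) + (-s^3 - 3s^2 + 4s + 12)
  s^4 - 13s^2 + 36 = (-s + 3)(-s^3 - 3s^2 + 4s + 12) + (0)
Last nonzero remainder: -s^3 - 3s^2 + 4s + 12. Dividing through by -1 gives the monic gcd s^3 + 3s^2 - 4s - 12.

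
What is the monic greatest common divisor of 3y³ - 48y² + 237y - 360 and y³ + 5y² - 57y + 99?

y - 3

Apply the Euclidean algorithm:
  3y³ - 48y² + 237y - 360 = (3)(y³ + 5y² - 57y + 99) + (-63y² + 408y - 657)
  y³ + 5y² - 57y + 99 = (-(1/63)y - 241/1323)(-63y² + 408y - 657) + ((3040/441)y - 3040/147)
  -63y² + 408y - 657 = (-(27783/3040)y + 96579/3040)((3040/441)y - 3040/147) + (0)
Last nonzero remainder: (3040/441)y - 3040/147. Dividing through by 3040/441 gives the monic gcd y - 3.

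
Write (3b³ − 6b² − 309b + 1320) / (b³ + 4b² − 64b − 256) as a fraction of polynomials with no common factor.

(3b² + 18b − 165)/(b² + 12b + 32)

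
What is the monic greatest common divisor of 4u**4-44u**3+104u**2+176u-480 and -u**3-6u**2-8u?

Repeated division with remainder:
  4u**4-44u**3+104u**2+176u-480 = (-4u+68)(-u**3-6u**2-8u) + (480u**2+720u-480)
  -u**3-6u**2-8u = (-(1/480)u-3/320)(480u**2+720u-480) + (-(9/4)u-9/2)
  480u**2+720u-480 = (-(640/3)u+320/3)(-(9/4)u-9/2) + (0)
Last nonzero remainder: -(9/4)u-9/2. Dividing through by -9/4 gives the monic gcd u+2.

u+2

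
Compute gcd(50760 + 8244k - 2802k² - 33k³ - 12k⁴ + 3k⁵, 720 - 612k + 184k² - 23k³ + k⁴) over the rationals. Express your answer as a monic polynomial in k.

60 - 16k + k²

Apply the Euclidean algorithm:
  3k⁵ - 12k⁴ - 33k³ - 2802k² + 8244k + 50760 = (3k + 57)(k⁴ - 23k³ + 184k² - 612k + 720) + (726k³ - 11454k² + 40968k + 9720)
  k⁴ - 23k³ + 184k² - 612k + 720 = ((1/726)k - 437/43923)(726k³ - 11454k² + 40968k + 9720) + ((199290/14641)k² - (3188640/14641)k + 11957400/14641)
  726k³ - 11454k² + 40968k + 9720 = ((1771561/33215)k + 395307/33215)((199290/14641)k² - (3188640/14641)k + 11957400/14641) + (0)
Last nonzero remainder: (199290/14641)k² - (3188640/14641)k + 11957400/14641. Dividing through by 199290/14641 gives the monic gcd k² - 16k + 60.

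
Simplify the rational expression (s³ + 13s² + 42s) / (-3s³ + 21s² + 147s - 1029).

(-s² - 6s)/(3s² - 42s + 147)

By polynomial division,
  s³ + 13s² + 42s = (-1/3)(-3s³ + 21s² + 147s - 1029) + (20s² + 91s - 343)
  -3s³ + 21s² + 147s - 1029 = (-(3/20)s + 693/400)(20s² + 91s - 343) + (-(24843/400)s - 173901/400)
  20s² + 91s - 343 = (-(8000/24843)s + 400/507)(-(24843/400)s - 173901/400) + (0)
Last nonzero remainder: -(24843/400)s - 173901/400. Dividing through by -24843/400 gives the monic gcd s + 7.
Cancel s + 7 from numerator and denominator to get the reduced form.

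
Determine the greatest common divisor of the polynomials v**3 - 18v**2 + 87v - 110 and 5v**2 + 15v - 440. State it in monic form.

1

Euclidean algorithm in ℚ[v]:
  v**3 - 18v**2 + 87v - 110 = ((1/5)v - 21/5)(5v**2 + 15v - 440) + (238v - 1958)
  5v**2 + 15v - 440 = ((5/238)v + 3340/14161)(238v - 1958) + (308880/14161)
  238v - 1958 = ((1685159/154440)v - 1260329/14040)(308880/14161) + (0)
The last nonzero remainder is the constant 308880/14161, so the polynomials are coprime and gcd = 1.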